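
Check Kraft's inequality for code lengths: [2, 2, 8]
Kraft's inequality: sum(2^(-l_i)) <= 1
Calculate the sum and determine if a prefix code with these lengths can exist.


Sum = 2^(-2) + 2^(-2) + 2^(-8)
    = 0.25 + 0.25 + 0.00390625
    = 129/256 = 0.50390625
Since 0.50390625 <= 1, Kraft's inequality IS satisfied.
A prefix code with these lengths CAN exist.

Kraft sum = 0.50390625. Satisfied.


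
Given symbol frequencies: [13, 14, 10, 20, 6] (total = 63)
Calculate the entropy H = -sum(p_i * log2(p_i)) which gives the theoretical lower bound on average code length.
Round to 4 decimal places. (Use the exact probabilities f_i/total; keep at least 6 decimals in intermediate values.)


Per-symbol terms -p_i * log2(p_i) with p_i = f_i/63:
  p = 13/63 = 0.206349: log2(p) = -2.276840, -p*log2(p) = 0.469824
  p = 14/63 = 0.222222: log2(p) = -2.169925, -p*log2(p) = 0.482206
  p = 10/63 = 0.158730: log2(p) = -2.655352, -p*log2(p) = 0.421484
  p = 20/63 = 0.317460: log2(p) = -1.655352, -p*log2(p) = 0.525509
  p = 6/63 = 0.095238: log2(p) = -3.392317, -p*log2(p) = 0.323078
H = 0.469824 + 0.482206 + 0.421484 + 0.525509 + 0.323078 = 2.222101

H = 2.2221 bits/symbol


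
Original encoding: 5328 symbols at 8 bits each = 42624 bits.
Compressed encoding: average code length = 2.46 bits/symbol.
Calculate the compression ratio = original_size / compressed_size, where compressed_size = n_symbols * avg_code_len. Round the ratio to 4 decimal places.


original_size = n_symbols * orig_bits = 5328 * 8 = 42624 bits
compressed_size = n_symbols * avg_code_len = 5328 * 2.46 = 13106.88 bits
ratio = original_size / compressed_size = 42624 / 13106.88 = 3.252

Compression ratio = 3.252


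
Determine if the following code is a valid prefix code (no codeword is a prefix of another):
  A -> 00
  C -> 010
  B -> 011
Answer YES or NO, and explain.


Checking each pair (does one codeword prefix another?):
  A='00' vs C='010': no prefix
  A='00' vs B='011': no prefix
  C='010' vs A='00': no prefix
  C='010' vs B='011': no prefix
  B='011' vs A='00': no prefix
  B='011' vs C='010': no prefix
No violation found over all pairs.

YES -- this is a valid prefix code. No codeword is a prefix of any other codeword.


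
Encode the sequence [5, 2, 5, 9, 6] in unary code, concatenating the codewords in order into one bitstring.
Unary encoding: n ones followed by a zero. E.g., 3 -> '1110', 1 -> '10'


Encode each number as n ones followed by a terminating 0:
  5 -> 111110 (6 bits)
  2 -> 110 (3 bits)
  5 -> 111110 (6 bits)
  9 -> 1111111110 (10 bits)
  6 -> 1111110 (7 bits)
Total length = 6 + 3 + 6 + 10 + 7 = 32 bits.

Unary([5, 2, 5, 9, 6]) = 11111011011111011111111101111110 (32 bits)


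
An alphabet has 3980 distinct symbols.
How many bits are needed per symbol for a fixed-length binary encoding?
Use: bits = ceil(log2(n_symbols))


log2(3980) = 11.9586
Bracket: 2^11 = 2048 < 3980 <= 2^12 = 4096
So ceil(log2(3980)) = 12

bits = ceil(log2(3980)) = ceil(11.9586) = 12 bits


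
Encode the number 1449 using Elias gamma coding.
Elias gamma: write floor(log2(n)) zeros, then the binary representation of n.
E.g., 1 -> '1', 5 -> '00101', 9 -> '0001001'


num_bits = floor(log2(1449)) + 1 = 11
leading_zeros = num_bits - 1 = 10
binary(1449) = 10110101001

Elias gamma(1449) = '0000000000' + '10110101001' = 000000000010110101001 (21 bits)


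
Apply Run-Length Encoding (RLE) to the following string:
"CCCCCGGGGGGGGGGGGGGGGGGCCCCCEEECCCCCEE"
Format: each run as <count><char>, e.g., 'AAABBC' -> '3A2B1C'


Scanning runs left to right:
  i=0: run of 'C' x 5 -> '5C'
  i=5: run of 'G' x 18 -> '18G'
  i=23: run of 'C' x 5 -> '5C'
  i=28: run of 'E' x 3 -> '3E'
  i=31: run of 'C' x 5 -> '5C'
  i=36: run of 'E' x 2 -> '2E'

RLE = 5C18G5C3E5C2E


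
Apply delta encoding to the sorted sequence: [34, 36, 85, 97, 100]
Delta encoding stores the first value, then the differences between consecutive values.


First value: 34
Deltas:
  36 - 34 = 2
  85 - 36 = 49
  97 - 85 = 12
  100 - 97 = 3


Delta encoded: [34, 2, 49, 12, 3]


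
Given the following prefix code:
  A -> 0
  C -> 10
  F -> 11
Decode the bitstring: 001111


Decoding step by step:
Bits 0 -> A
Bits 0 -> A
Bits 11 -> F
Bits 11 -> F


Decoded message: AAFF


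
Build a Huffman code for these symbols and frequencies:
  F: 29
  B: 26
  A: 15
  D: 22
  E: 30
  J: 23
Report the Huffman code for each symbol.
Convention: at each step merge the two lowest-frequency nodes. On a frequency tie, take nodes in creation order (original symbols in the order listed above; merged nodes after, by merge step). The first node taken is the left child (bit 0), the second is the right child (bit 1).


Huffman tree construction:
Step 1: Merge A(15) + D(22) = 37
Step 2: Merge J(23) + B(26) = 49
Step 3: Merge F(29) + E(30) = 59
Step 4: Merge (A+D)(37) + (J+B)(49) = 86
Step 5: Merge (F+E)(59) + ((A+D)+(J+B))(86) = 145
Read each symbol's code off the tree from the root (left child = 0, right child = 1).

Codes:
  F: 00 (length 2)
  B: 111 (length 3)
  A: 100 (length 3)
  D: 101 (length 3)
  E: 01 (length 2)
  J: 110 (length 3)
Average code length: 376/145 = 2.5931 bits/symbol


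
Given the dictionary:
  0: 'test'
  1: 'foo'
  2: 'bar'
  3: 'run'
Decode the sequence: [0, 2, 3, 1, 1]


Look up each index in the dictionary:
  0 -> 'test'
  2 -> 'bar'
  3 -> 'run'
  1 -> 'foo'
  1 -> 'foo'

Decoded: "test bar run foo foo"


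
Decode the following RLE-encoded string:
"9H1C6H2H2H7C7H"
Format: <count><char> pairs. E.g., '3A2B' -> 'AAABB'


Expanding each <count><char> pair:
  9H -> 'HHHHHHHHH'
  1C -> 'C'
  6H -> 'HHHHHH'
  2H -> 'HH'
  2H -> 'HH'
  7C -> 'CCCCCCC'
  7H -> 'HHHHHHH'

Decoded = HHHHHHHHHCHHHHHHHHHHCCCCCCCHHHHHHH


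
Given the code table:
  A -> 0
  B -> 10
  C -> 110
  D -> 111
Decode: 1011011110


Decoding:
10 -> B
110 -> C
111 -> D
10 -> B


Result: BCDB


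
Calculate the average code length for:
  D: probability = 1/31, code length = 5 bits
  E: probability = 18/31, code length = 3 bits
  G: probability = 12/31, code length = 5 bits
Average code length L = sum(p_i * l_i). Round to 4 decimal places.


Weighted contributions p_i * l_i:
  D: (1/31) * 5 = 5/31
  E: (18/31) * 3 = 54/31
  G: (12/31) * 5 = 60/31
Sum = (5 + 54 + 60)/31 = 119/31

L = 119/31 = 3.8387 bits/symbol


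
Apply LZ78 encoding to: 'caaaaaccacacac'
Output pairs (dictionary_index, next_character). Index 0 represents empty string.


LZ78 encoding steps:
Dictionary: {0: ''}
Step 1: w='' (idx 0), next='c' -> output (0, 'c'), add 'c' as idx 1
Step 2: w='' (idx 0), next='a' -> output (0, 'a'), add 'a' as idx 2
Step 3: w='a' (idx 2), next='a' -> output (2, 'a'), add 'aa' as idx 3
Step 4: w='aa' (idx 3), next='c' -> output (3, 'c'), add 'aac' as idx 4
Step 5: w='c' (idx 1), next='a' -> output (1, 'a'), add 'ca' as idx 5
Step 6: w='ca' (idx 5), next='c' -> output (5, 'c'), add 'cac' as idx 6
Step 7: w='a' (idx 2), next='c' -> output (2, 'c'), add 'ac' as idx 7


Encoded: [(0, 'c'), (0, 'a'), (2, 'a'), (3, 'c'), (1, 'a'), (5, 'c'), (2, 'c')]


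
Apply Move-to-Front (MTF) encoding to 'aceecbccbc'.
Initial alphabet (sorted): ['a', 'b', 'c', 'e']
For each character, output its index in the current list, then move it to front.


MTF encoding:
'a': index 0 in ['a', 'b', 'c', 'e'] -> ['a', 'b', 'c', 'e']
'c': index 2 in ['a', 'b', 'c', 'e'] -> ['c', 'a', 'b', 'e']
'e': index 3 in ['c', 'a', 'b', 'e'] -> ['e', 'c', 'a', 'b']
'e': index 0 in ['e', 'c', 'a', 'b'] -> ['e', 'c', 'a', 'b']
'c': index 1 in ['e', 'c', 'a', 'b'] -> ['c', 'e', 'a', 'b']
'b': index 3 in ['c', 'e', 'a', 'b'] -> ['b', 'c', 'e', 'a']
'c': index 1 in ['b', 'c', 'e', 'a'] -> ['c', 'b', 'e', 'a']
'c': index 0 in ['c', 'b', 'e', 'a'] -> ['c', 'b', 'e', 'a']
'b': index 1 in ['c', 'b', 'e', 'a'] -> ['b', 'c', 'e', 'a']
'c': index 1 in ['b', 'c', 'e', 'a'] -> ['c', 'b', 'e', 'a']


Output: [0, 2, 3, 0, 1, 3, 1, 0, 1, 1]


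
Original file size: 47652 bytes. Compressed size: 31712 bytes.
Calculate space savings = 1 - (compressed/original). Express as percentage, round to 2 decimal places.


ratio = compressed/original = 31712/47652 = 0.665491
savings = 1 - ratio = 1 - 0.665491 = 0.334509
as a percentage: 0.334509 * 100 = 33.45%

Space savings = 1 - 31712/47652 = 33.45%


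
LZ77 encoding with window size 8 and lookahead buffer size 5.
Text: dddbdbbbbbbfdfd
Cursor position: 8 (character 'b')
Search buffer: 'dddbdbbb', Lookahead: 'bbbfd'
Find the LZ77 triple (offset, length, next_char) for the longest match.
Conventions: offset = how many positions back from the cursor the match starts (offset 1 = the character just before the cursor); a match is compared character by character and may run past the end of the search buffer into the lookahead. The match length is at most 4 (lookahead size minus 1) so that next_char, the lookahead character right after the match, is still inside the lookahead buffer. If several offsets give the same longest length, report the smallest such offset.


Try each offset into the search buffer:
  offset=1 (pos 7, char 'b'): match length 3
  offset=2 (pos 6, char 'b'): match length 3
  offset=3 (pos 5, char 'b'): match length 3
  offset=4 (pos 4, char 'd'): match length 0
  offset=5 (pos 3, char 'b'): match length 1
  offset=6 (pos 2, char 'd'): match length 0
  offset=7 (pos 1, char 'd'): match length 0
  offset=8 (pos 0, char 'd'): match length 0
Longest match has length 3, found at offsets 1, 2, 3; take the smallest, offset 1.
next_char = character at position 8 + 3 = 11 -> 'f'

Best match: offset=1, length=3 (matching 'bbb' starting at position 7)
LZ77 triple: (1, 3, 'f')


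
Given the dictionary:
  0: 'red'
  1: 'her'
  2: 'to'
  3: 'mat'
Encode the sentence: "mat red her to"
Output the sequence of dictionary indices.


Look up each word in the dictionary:
  'mat' -> 3
  'red' -> 0
  'her' -> 1
  'to' -> 2

Encoded: [3, 0, 1, 2]


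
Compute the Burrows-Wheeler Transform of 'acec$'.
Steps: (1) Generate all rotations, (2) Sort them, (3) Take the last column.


Rotations (sorted):
  0: $acec -> last char: c
  1: acec$ -> last char: $
  2: c$ace -> last char: e
  3: cec$a -> last char: a
  4: ec$ac -> last char: c


BWT = c$eac


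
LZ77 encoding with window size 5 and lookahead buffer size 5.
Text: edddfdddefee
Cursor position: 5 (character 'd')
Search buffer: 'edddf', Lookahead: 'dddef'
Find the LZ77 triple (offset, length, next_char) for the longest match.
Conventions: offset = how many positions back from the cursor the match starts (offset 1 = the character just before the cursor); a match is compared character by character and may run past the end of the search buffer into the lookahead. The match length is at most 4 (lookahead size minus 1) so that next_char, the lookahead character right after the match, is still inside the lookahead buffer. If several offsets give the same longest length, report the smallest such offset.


Try each offset into the search buffer:
  offset=1 (pos 4, char 'f'): match length 0
  offset=2 (pos 3, char 'd'): match length 1
  offset=3 (pos 2, char 'd'): match length 2
  offset=4 (pos 1, char 'd'): match length 3
  offset=5 (pos 0, char 'e'): match length 0
Longest match has length 3 at offset 4.
next_char = character at position 5 + 3 = 8 -> 'e'

Best match: offset=4, length=3 (matching 'ddd' starting at position 1)
LZ77 triple: (4, 3, 'e')


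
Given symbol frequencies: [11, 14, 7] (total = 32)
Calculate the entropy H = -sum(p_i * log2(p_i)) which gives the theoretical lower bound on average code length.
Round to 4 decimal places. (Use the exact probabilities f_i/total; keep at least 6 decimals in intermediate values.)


Per-symbol terms -p_i * log2(p_i) with p_i = f_i/32:
  p = 11/32 = 0.343750: log2(p) = -1.540568, -p*log2(p) = 0.529570
  p = 14/32 = 0.437500: log2(p) = -1.192645, -p*log2(p) = 0.521782
  p = 7/32 = 0.218750: log2(p) = -2.192645, -p*log2(p) = 0.479641
H = 0.529570 + 0.521782 + 0.479641 = 1.530993

H = 1.531 bits/symbol


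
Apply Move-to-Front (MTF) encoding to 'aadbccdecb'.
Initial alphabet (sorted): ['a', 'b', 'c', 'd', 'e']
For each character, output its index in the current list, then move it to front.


MTF encoding:
'a': index 0 in ['a', 'b', 'c', 'd', 'e'] -> ['a', 'b', 'c', 'd', 'e']
'a': index 0 in ['a', 'b', 'c', 'd', 'e'] -> ['a', 'b', 'c', 'd', 'e']
'd': index 3 in ['a', 'b', 'c', 'd', 'e'] -> ['d', 'a', 'b', 'c', 'e']
'b': index 2 in ['d', 'a', 'b', 'c', 'e'] -> ['b', 'd', 'a', 'c', 'e']
'c': index 3 in ['b', 'd', 'a', 'c', 'e'] -> ['c', 'b', 'd', 'a', 'e']
'c': index 0 in ['c', 'b', 'd', 'a', 'e'] -> ['c', 'b', 'd', 'a', 'e']
'd': index 2 in ['c', 'b', 'd', 'a', 'e'] -> ['d', 'c', 'b', 'a', 'e']
'e': index 4 in ['d', 'c', 'b', 'a', 'e'] -> ['e', 'd', 'c', 'b', 'a']
'c': index 2 in ['e', 'd', 'c', 'b', 'a'] -> ['c', 'e', 'd', 'b', 'a']
'b': index 3 in ['c', 'e', 'd', 'b', 'a'] -> ['b', 'c', 'e', 'd', 'a']


Output: [0, 0, 3, 2, 3, 0, 2, 4, 2, 3]


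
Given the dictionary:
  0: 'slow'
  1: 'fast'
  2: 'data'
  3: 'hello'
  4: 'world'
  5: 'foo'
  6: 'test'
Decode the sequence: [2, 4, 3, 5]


Look up each index in the dictionary:
  2 -> 'data'
  4 -> 'world'
  3 -> 'hello'
  5 -> 'foo'

Decoded: "data world hello foo"


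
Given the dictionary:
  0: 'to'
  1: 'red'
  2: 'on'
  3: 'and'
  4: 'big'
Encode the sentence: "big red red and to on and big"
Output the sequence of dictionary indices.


Look up each word in the dictionary:
  'big' -> 4
  'red' -> 1
  'red' -> 1
  'and' -> 3
  'to' -> 0
  'on' -> 2
  'and' -> 3
  'big' -> 4

Encoded: [4, 1, 1, 3, 0, 2, 3, 4]


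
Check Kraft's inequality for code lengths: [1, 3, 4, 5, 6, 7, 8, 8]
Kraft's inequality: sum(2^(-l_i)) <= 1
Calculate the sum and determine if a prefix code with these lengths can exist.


Sum = 2^(-1) + 2^(-3) + 2^(-4) + 2^(-5) + 2^(-6) + 2^(-7) + 2^(-8) + 2^(-8)
    = 0.5 + 0.125 + 0.0625 + 0.03125 + 0.015625 + 0.0078125 + 0.00390625 + 0.00390625
    = 192/256 = 0.75
Since 0.75 <= 1, Kraft's inequality IS satisfied.
A prefix code with these lengths CAN exist.

Kraft sum = 0.75. Satisfied.


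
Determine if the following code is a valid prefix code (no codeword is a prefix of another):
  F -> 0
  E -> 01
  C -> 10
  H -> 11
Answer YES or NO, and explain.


Checking each pair (does one codeword prefix another?):
  F='0' vs E='01': prefix -- VIOLATION

NO -- this is NOT a valid prefix code. F (0) is a prefix of E (01).


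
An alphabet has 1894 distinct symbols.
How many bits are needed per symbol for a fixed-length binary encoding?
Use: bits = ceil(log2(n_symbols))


log2(1894) = 10.8872
Bracket: 2^10 = 1024 < 1894 <= 2^11 = 2048
So ceil(log2(1894)) = 11

bits = ceil(log2(1894)) = ceil(10.8872) = 11 bits


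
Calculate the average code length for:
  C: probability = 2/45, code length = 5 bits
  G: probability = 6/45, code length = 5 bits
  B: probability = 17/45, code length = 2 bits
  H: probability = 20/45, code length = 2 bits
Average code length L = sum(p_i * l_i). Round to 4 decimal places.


Weighted contributions p_i * l_i:
  C: (2/45) * 5 = 10/45
  G: (6/45) * 5 = 30/45
  B: (17/45) * 2 = 34/45
  H: (20/45) * 2 = 40/45
Sum = (10 + 30 + 34 + 40)/45 = 114/45

L = 114/45 = 2.5333 bits/symbol


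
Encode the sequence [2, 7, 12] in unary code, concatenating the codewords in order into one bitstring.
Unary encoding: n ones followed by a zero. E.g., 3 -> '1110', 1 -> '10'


Encode each number as n ones followed by a terminating 0:
  2 -> 110 (3 bits)
  7 -> 11111110 (8 bits)
  12 -> 1111111111110 (13 bits)
Total length = 3 + 8 + 13 = 24 bits.

Unary([2, 7, 12]) = 110111111101111111111110 (24 bits)


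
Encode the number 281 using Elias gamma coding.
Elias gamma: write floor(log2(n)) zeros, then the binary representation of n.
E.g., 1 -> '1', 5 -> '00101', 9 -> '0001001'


num_bits = floor(log2(281)) + 1 = 9
leading_zeros = num_bits - 1 = 8
binary(281) = 100011001

Elias gamma(281) = '00000000' + '100011001' = 00000000100011001 (17 bits)


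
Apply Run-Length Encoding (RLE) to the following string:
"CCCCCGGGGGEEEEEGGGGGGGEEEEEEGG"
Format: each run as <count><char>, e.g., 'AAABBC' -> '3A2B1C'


Scanning runs left to right:
  i=0: run of 'C' x 5 -> '5C'
  i=5: run of 'G' x 5 -> '5G'
  i=10: run of 'E' x 5 -> '5E'
  i=15: run of 'G' x 7 -> '7G'
  i=22: run of 'E' x 6 -> '6E'
  i=28: run of 'G' x 2 -> '2G'

RLE = 5C5G5E7G6E2G


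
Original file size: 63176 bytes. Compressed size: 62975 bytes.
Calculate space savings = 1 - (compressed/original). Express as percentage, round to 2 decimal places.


ratio = compressed/original = 62975/63176 = 0.996818
savings = 1 - ratio = 1 - 0.996818 = 0.003182
as a percentage: 0.003182 * 100 = 0.32%

Space savings = 1 - 62975/63176 = 0.32%


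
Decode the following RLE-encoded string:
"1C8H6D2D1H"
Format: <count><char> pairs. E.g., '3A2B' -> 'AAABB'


Expanding each <count><char> pair:
  1C -> 'C'
  8H -> 'HHHHHHHH'
  6D -> 'DDDDDD'
  2D -> 'DD'
  1H -> 'H'

Decoded = CHHHHHHHHDDDDDDDDH


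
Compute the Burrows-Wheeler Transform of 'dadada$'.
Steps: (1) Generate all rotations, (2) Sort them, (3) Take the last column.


Rotations (sorted):
  0: $dadada -> last char: a
  1: a$dadad -> last char: d
  2: ada$dad -> last char: d
  3: adada$d -> last char: d
  4: da$dada -> last char: a
  5: dada$da -> last char: a
  6: dadada$ -> last char: $


BWT = adddaa$


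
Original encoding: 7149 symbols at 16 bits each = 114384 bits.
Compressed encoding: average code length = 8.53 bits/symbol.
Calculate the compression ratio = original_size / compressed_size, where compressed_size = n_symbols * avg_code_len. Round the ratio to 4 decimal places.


original_size = n_symbols * orig_bits = 7149 * 16 = 114384 bits
compressed_size = n_symbols * avg_code_len = 7149 * 8.53 = 60980.97 bits
ratio = original_size / compressed_size = 114384 / 60980.97 = 1.8757

Compression ratio = 1.8757


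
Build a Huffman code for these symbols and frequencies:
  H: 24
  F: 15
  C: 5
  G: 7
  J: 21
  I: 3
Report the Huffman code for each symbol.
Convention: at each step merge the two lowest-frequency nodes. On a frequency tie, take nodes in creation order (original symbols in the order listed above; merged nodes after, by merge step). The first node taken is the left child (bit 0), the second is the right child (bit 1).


Huffman tree construction:
Step 1: Merge I(3) + C(5) = 8
Step 2: Merge G(7) + (I+C)(8) = 15
Step 3: Merge F(15) + (G+(I+C))(15) = 30
Step 4: Merge J(21) + H(24) = 45
Step 5: Merge (F+(G+(I+C)))(30) + (J+H)(45) = 75
Read each symbol's code off the tree from the root (left child = 0, right child = 1).

Codes:
  H: 11 (length 2)
  F: 00 (length 2)
  C: 0111 (length 4)
  G: 010 (length 3)
  J: 10 (length 2)
  I: 0110 (length 4)
Average code length: 173/75 = 2.3067 bits/symbol


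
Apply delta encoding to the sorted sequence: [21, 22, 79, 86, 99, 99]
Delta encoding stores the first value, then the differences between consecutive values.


First value: 21
Deltas:
  22 - 21 = 1
  79 - 22 = 57
  86 - 79 = 7
  99 - 86 = 13
  99 - 99 = 0


Delta encoded: [21, 1, 57, 7, 13, 0]


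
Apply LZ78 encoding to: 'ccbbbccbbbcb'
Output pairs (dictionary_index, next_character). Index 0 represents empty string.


LZ78 encoding steps:
Dictionary: {0: ''}
Step 1: w='' (idx 0), next='c' -> output (0, 'c'), add 'c' as idx 1
Step 2: w='c' (idx 1), next='b' -> output (1, 'b'), add 'cb' as idx 2
Step 3: w='' (idx 0), next='b' -> output (0, 'b'), add 'b' as idx 3
Step 4: w='b' (idx 3), next='c' -> output (3, 'c'), add 'bc' as idx 4
Step 5: w='cb' (idx 2), next='b' -> output (2, 'b'), add 'cbb' as idx 5
Step 6: w='bc' (idx 4), next='b' -> output (4, 'b'), add 'bcb' as idx 6


Encoded: [(0, 'c'), (1, 'b'), (0, 'b'), (3, 'c'), (2, 'b'), (4, 'b')]


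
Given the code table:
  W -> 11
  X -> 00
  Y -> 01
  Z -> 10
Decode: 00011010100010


Decoding:
00 -> X
01 -> Y
10 -> Z
10 -> Z
10 -> Z
00 -> X
10 -> Z


Result: XYZZZXZ


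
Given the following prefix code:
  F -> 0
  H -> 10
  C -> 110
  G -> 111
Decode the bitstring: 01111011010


Decoding step by step:
Bits 0 -> F
Bits 111 -> G
Bits 10 -> H
Bits 110 -> C
Bits 10 -> H


Decoded message: FGHCH


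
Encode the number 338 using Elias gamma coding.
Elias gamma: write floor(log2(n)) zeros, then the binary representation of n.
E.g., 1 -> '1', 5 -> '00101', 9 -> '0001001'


num_bits = floor(log2(338)) + 1 = 9
leading_zeros = num_bits - 1 = 8
binary(338) = 101010010

Elias gamma(338) = '00000000' + '101010010' = 00000000101010010 (17 bits)


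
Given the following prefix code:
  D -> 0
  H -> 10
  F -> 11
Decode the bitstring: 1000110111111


Decoding step by step:
Bits 10 -> H
Bits 0 -> D
Bits 0 -> D
Bits 11 -> F
Bits 0 -> D
Bits 11 -> F
Bits 11 -> F
Bits 11 -> F


Decoded message: HDDFDFFF


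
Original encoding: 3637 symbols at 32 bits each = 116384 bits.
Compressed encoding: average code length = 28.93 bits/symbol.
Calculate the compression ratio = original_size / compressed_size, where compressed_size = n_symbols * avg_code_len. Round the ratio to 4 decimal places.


original_size = n_symbols * orig_bits = 3637 * 32 = 116384 bits
compressed_size = n_symbols * avg_code_len = 3637 * 28.93 = 105218.41 bits
ratio = original_size / compressed_size = 116384 / 105218.41 = 1.1061

Compression ratio = 1.1061


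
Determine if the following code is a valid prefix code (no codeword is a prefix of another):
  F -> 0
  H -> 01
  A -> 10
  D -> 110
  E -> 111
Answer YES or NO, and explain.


Checking each pair (does one codeword prefix another?):
  F='0' vs H='01': prefix -- VIOLATION

NO -- this is NOT a valid prefix code. F (0) is a prefix of H (01).


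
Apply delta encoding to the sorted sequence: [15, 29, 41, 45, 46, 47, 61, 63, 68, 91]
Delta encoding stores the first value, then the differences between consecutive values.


First value: 15
Deltas:
  29 - 15 = 14
  41 - 29 = 12
  45 - 41 = 4
  46 - 45 = 1
  47 - 46 = 1
  61 - 47 = 14
  63 - 61 = 2
  68 - 63 = 5
  91 - 68 = 23


Delta encoded: [15, 14, 12, 4, 1, 1, 14, 2, 5, 23]


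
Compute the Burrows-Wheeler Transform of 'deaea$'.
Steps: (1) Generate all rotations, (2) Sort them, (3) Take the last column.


Rotations (sorted):
  0: $deaea -> last char: a
  1: a$deae -> last char: e
  2: aea$de -> last char: e
  3: deaea$ -> last char: $
  4: ea$dea -> last char: a
  5: eaea$d -> last char: d


BWT = aee$ad


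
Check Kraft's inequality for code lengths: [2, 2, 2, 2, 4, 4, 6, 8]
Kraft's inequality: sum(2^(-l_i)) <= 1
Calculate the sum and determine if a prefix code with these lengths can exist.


Sum = 2^(-2) + 2^(-2) + 2^(-2) + 2^(-2) + 2^(-4) + 2^(-4) + 2^(-6) + 2^(-8)
    = 0.25 + 0.25 + 0.25 + 0.25 + 0.0625 + 0.0625 + 0.015625 + 0.00390625
    = 293/256 = 1.14453125
Since 1.14453125 > 1, Kraft's inequality is NOT satisfied.
A prefix code with these lengths CANNOT exist.

Kraft sum = 1.14453125. Not satisfied.


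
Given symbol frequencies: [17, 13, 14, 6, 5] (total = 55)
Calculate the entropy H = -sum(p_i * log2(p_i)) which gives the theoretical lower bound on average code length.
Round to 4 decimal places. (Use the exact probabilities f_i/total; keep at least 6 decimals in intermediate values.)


Per-symbol terms -p_i * log2(p_i) with p_i = f_i/55:
  p = 17/55 = 0.309091: log2(p) = -1.693897, -p*log2(p) = 0.523568
  p = 13/55 = 0.236364: log2(p) = -2.080920, -p*log2(p) = 0.491854
  p = 14/55 = 0.254545: log2(p) = -1.974005, -p*log2(p) = 0.502474
  p = 6/55 = 0.109091: log2(p) = -3.196397, -p*log2(p) = 0.348698
  p = 5/55 = 0.090909: log2(p) = -3.459432, -p*log2(p) = 0.314494
H = 0.523568 + 0.491854 + 0.502474 + 0.348698 + 0.314494 = 2.181088

H = 2.1811 bits/symbol


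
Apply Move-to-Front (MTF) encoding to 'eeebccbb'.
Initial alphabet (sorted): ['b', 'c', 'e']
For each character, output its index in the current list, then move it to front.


MTF encoding:
'e': index 2 in ['b', 'c', 'e'] -> ['e', 'b', 'c']
'e': index 0 in ['e', 'b', 'c'] -> ['e', 'b', 'c']
'e': index 0 in ['e', 'b', 'c'] -> ['e', 'b', 'c']
'b': index 1 in ['e', 'b', 'c'] -> ['b', 'e', 'c']
'c': index 2 in ['b', 'e', 'c'] -> ['c', 'b', 'e']
'c': index 0 in ['c', 'b', 'e'] -> ['c', 'b', 'e']
'b': index 1 in ['c', 'b', 'e'] -> ['b', 'c', 'e']
'b': index 0 in ['b', 'c', 'e'] -> ['b', 'c', 'e']


Output: [2, 0, 0, 1, 2, 0, 1, 0]


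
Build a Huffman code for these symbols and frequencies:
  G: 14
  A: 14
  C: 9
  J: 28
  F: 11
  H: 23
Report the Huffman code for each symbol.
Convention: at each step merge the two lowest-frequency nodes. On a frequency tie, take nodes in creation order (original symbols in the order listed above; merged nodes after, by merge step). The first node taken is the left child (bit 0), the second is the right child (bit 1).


Huffman tree construction:
Step 1: Merge C(9) + F(11) = 20
Step 2: Merge G(14) + A(14) = 28
Step 3: Merge (C+F)(20) + H(23) = 43
Step 4: Merge J(28) + (G+A)(28) = 56
Step 5: Merge ((C+F)+H)(43) + (J+(G+A))(56) = 99
Read each symbol's code off the tree from the root (left child = 0, right child = 1).

Codes:
  G: 110 (length 3)
  A: 111 (length 3)
  C: 000 (length 3)
  J: 10 (length 2)
  F: 001 (length 3)
  H: 01 (length 2)
Average code length: 246/99 = 2.4848 bits/symbol


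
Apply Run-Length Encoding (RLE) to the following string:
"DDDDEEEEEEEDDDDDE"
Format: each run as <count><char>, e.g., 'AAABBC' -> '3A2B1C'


Scanning runs left to right:
  i=0: run of 'D' x 4 -> '4D'
  i=4: run of 'E' x 7 -> '7E'
  i=11: run of 'D' x 5 -> '5D'
  i=16: run of 'E' x 1 -> '1E'

RLE = 4D7E5D1E


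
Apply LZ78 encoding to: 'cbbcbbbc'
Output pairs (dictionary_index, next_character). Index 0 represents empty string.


LZ78 encoding steps:
Dictionary: {0: ''}
Step 1: w='' (idx 0), next='c' -> output (0, 'c'), add 'c' as idx 1
Step 2: w='' (idx 0), next='b' -> output (0, 'b'), add 'b' as idx 2
Step 3: w='b' (idx 2), next='c' -> output (2, 'c'), add 'bc' as idx 3
Step 4: w='b' (idx 2), next='b' -> output (2, 'b'), add 'bb' as idx 4
Step 5: w='bc' (idx 3), end of input -> output (3, '')


Encoded: [(0, 'c'), (0, 'b'), (2, 'c'), (2, 'b'), (3, '')]


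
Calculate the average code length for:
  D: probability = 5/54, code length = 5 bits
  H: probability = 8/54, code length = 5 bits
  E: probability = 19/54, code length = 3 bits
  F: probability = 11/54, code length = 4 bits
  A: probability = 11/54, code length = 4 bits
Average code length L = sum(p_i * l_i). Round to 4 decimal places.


Weighted contributions p_i * l_i:
  D: (5/54) * 5 = 25/54
  H: (8/54) * 5 = 40/54
  E: (19/54) * 3 = 57/54
  F: (11/54) * 4 = 44/54
  A: (11/54) * 4 = 44/54
Sum = (25 + 40 + 57 + 44 + 44)/54 = 210/54

L = 210/54 = 3.8889 bits/symbol


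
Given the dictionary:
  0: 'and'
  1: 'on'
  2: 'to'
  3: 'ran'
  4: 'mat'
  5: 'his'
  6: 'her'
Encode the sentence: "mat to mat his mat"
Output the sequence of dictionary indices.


Look up each word in the dictionary:
  'mat' -> 4
  'to' -> 2
  'mat' -> 4
  'his' -> 5
  'mat' -> 4

Encoded: [4, 2, 4, 5, 4]


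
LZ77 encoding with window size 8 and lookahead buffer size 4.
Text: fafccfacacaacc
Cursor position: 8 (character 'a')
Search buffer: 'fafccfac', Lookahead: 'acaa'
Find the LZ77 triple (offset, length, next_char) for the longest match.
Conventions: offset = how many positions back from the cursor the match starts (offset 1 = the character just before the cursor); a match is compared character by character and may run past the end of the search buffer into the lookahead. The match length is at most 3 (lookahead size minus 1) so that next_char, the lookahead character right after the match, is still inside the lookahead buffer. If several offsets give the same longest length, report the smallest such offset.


Try each offset into the search buffer:
  offset=1 (pos 7, char 'c'): match length 0
  offset=2 (pos 6, char 'a'): match length 3
  offset=3 (pos 5, char 'f'): match length 0
  offset=4 (pos 4, char 'c'): match length 0
  offset=5 (pos 3, char 'c'): match length 0
  offset=6 (pos 2, char 'f'): match length 0
  offset=7 (pos 1, char 'a'): match length 1
  offset=8 (pos 0, char 'f'): match length 0
Longest match has length 3 at offset 2.
next_char = character at position 8 + 3 = 11 -> 'a'

Best match: offset=2, length=3 (matching 'aca' starting at position 6)
LZ77 triple: (2, 3, 'a')


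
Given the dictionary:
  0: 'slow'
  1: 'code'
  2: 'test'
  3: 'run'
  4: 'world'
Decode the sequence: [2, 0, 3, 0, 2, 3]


Look up each index in the dictionary:
  2 -> 'test'
  0 -> 'slow'
  3 -> 'run'
  0 -> 'slow'
  2 -> 'test'
  3 -> 'run'

Decoded: "test slow run slow test run"


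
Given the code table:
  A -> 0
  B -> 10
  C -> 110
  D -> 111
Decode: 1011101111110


Decoding:
10 -> B
111 -> D
0 -> A
111 -> D
111 -> D
0 -> A


Result: BDADDA


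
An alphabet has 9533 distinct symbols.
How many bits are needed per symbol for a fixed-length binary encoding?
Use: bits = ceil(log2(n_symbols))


log2(9533) = 13.2187
Bracket: 2^13 = 8192 < 9533 <= 2^14 = 16384
So ceil(log2(9533)) = 14

bits = ceil(log2(9533)) = ceil(13.2187) = 14 bits


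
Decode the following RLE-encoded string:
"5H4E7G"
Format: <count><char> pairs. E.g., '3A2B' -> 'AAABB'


Expanding each <count><char> pair:
  5H -> 'HHHHH'
  4E -> 'EEEE'
  7G -> 'GGGGGGG'

Decoded = HHHHHEEEEGGGGGGG


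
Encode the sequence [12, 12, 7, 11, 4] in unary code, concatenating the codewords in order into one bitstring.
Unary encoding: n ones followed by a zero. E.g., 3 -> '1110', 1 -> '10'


Encode each number as n ones followed by a terminating 0:
  12 -> 1111111111110 (13 bits)
  12 -> 1111111111110 (13 bits)
  7 -> 11111110 (8 bits)
  11 -> 111111111110 (12 bits)
  4 -> 11110 (5 bits)
Total length = 13 + 13 + 8 + 12 + 5 = 51 bits.

Unary([12, 12, 7, 11, 4]) = 111111111111011111111111101111111011111111111011110 (51 bits)


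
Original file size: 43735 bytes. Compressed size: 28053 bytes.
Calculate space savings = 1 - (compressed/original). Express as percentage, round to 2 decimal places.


ratio = compressed/original = 28053/43735 = 0.641431
savings = 1 - ratio = 1 - 0.641431 = 0.358569
as a percentage: 0.358569 * 100 = 35.86%

Space savings = 1 - 28053/43735 = 35.86%


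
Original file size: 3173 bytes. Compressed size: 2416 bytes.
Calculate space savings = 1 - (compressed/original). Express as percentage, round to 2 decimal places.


ratio = compressed/original = 2416/3173 = 0.761425
savings = 1 - ratio = 1 - 0.761425 = 0.238575
as a percentage: 0.238575 * 100 = 23.86%

Space savings = 1 - 2416/3173 = 23.86%


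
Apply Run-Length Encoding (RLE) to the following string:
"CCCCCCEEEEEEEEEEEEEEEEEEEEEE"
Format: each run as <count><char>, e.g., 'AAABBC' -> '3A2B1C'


Scanning runs left to right:
  i=0: run of 'C' x 6 -> '6C'
  i=6: run of 'E' x 22 -> '22E'

RLE = 6C22E


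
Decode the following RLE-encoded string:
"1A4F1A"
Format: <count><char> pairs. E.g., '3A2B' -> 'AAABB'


Expanding each <count><char> pair:
  1A -> 'A'
  4F -> 'FFFF'
  1A -> 'A'

Decoded = AFFFFA


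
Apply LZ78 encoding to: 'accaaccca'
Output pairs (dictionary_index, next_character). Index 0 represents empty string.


LZ78 encoding steps:
Dictionary: {0: ''}
Step 1: w='' (idx 0), next='a' -> output (0, 'a'), add 'a' as idx 1
Step 2: w='' (idx 0), next='c' -> output (0, 'c'), add 'c' as idx 2
Step 3: w='c' (idx 2), next='a' -> output (2, 'a'), add 'ca' as idx 3
Step 4: w='a' (idx 1), next='c' -> output (1, 'c'), add 'ac' as idx 4
Step 5: w='c' (idx 2), next='c' -> output (2, 'c'), add 'cc' as idx 5
Step 6: w='a' (idx 1), end of input -> output (1, '')


Encoded: [(0, 'a'), (0, 'c'), (2, 'a'), (1, 'c'), (2, 'c'), (1, '')]


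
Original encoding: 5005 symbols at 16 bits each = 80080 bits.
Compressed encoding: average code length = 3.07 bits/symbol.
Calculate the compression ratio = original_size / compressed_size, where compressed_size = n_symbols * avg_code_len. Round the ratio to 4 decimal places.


original_size = n_symbols * orig_bits = 5005 * 16 = 80080 bits
compressed_size = n_symbols * avg_code_len = 5005 * 3.07 = 15365.35 bits
ratio = original_size / compressed_size = 80080 / 15365.35 = 5.2117

Compression ratio = 5.2117


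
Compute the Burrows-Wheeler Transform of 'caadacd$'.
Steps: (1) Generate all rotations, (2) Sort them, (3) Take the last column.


Rotations (sorted):
  0: $caadacd -> last char: d
  1: aadacd$c -> last char: c
  2: acd$caad -> last char: d
  3: adacd$ca -> last char: a
  4: caadacd$ -> last char: $
  5: cd$caada -> last char: a
  6: d$caadac -> last char: c
  7: dacd$caa -> last char: a


BWT = dcda$aca


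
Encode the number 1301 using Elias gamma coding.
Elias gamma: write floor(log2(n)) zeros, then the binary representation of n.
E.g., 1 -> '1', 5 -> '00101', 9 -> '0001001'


num_bits = floor(log2(1301)) + 1 = 11
leading_zeros = num_bits - 1 = 10
binary(1301) = 10100010101

Elias gamma(1301) = '0000000000' + '10100010101' = 000000000010100010101 (21 bits)


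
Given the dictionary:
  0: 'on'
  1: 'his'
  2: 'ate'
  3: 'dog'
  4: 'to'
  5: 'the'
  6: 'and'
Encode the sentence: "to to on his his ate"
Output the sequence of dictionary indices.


Look up each word in the dictionary:
  'to' -> 4
  'to' -> 4
  'on' -> 0
  'his' -> 1
  'his' -> 1
  'ate' -> 2

Encoded: [4, 4, 0, 1, 1, 2]


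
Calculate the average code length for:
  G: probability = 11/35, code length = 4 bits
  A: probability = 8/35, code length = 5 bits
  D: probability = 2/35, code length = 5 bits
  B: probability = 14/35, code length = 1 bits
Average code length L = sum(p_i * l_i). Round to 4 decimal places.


Weighted contributions p_i * l_i:
  G: (11/35) * 4 = 44/35
  A: (8/35) * 5 = 40/35
  D: (2/35) * 5 = 10/35
  B: (14/35) * 1 = 14/35
Sum = (44 + 40 + 10 + 14)/35 = 108/35

L = 108/35 = 3.0857 bits/symbol


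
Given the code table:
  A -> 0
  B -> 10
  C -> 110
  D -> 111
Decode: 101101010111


Decoding:
10 -> B
110 -> C
10 -> B
10 -> B
111 -> D


Result: BCBBD


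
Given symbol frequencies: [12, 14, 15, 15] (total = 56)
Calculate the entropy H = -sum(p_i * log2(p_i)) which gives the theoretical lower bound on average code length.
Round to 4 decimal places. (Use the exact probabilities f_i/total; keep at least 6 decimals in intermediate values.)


Per-symbol terms -p_i * log2(p_i) with p_i = f_i/56:
  p = 12/56 = 0.214286: log2(p) = -2.222392, -p*log2(p) = 0.476227
  p = 14/56 = 0.250000: log2(p) = -2.000000, -p*log2(p) = 0.500000
  p = 15/56 = 0.267857: log2(p) = -1.900464, -p*log2(p) = 0.509053
  p = 15/56 = 0.267857: log2(p) = -1.900464, -p*log2(p) = 0.509053
H = 0.476227 + 0.500000 + 0.509053 + 0.509053 = 1.994333

H = 1.9943 bits/symbol


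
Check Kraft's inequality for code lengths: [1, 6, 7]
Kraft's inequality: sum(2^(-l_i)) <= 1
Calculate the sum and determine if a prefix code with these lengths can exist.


Sum = 2^(-1) + 2^(-6) + 2^(-7)
    = 0.5 + 0.015625 + 0.0078125
    = 67/128 = 0.5234375
Since 0.5234375 <= 1, Kraft's inequality IS satisfied.
A prefix code with these lengths CAN exist.

Kraft sum = 0.5234375. Satisfied.


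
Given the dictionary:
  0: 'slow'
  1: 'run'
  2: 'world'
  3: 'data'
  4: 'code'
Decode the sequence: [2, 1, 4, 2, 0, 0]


Look up each index in the dictionary:
  2 -> 'world'
  1 -> 'run'
  4 -> 'code'
  2 -> 'world'
  0 -> 'slow'
  0 -> 'slow'

Decoded: "world run code world slow slow"


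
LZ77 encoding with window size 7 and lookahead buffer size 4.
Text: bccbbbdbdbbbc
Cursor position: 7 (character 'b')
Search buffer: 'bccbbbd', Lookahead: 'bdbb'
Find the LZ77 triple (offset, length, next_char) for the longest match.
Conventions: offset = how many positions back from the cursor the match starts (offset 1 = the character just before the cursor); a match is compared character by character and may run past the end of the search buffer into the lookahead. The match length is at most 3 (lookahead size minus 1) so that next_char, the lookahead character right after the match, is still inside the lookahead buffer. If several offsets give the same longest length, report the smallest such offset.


Try each offset into the search buffer:
  offset=1 (pos 6, char 'd'): match length 0
  offset=2 (pos 5, char 'b'): match length 3
  offset=3 (pos 4, char 'b'): match length 1
  offset=4 (pos 3, char 'b'): match length 1
  offset=5 (pos 2, char 'c'): match length 0
  offset=6 (pos 1, char 'c'): match length 0
  offset=7 (pos 0, char 'b'): match length 1
Longest match has length 3 at offset 2.
next_char = character at position 7 + 3 = 10 -> 'b'

Best match: offset=2, length=3 (matching 'bdb' starting at position 5)
LZ77 triple: (2, 3, 'b')


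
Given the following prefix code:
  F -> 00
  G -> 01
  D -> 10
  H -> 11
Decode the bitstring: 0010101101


Decoding step by step:
Bits 00 -> F
Bits 10 -> D
Bits 10 -> D
Bits 11 -> H
Bits 01 -> G


Decoded message: FDDHG


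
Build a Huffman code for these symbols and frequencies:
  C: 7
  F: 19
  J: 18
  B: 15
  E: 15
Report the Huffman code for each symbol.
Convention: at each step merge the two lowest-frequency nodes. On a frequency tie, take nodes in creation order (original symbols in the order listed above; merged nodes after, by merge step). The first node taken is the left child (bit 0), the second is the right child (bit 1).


Huffman tree construction:
Step 1: Merge C(7) + B(15) = 22
Step 2: Merge E(15) + J(18) = 33
Step 3: Merge F(19) + (C+B)(22) = 41
Step 4: Merge (E+J)(33) + (F+(C+B))(41) = 74
Read each symbol's code off the tree from the root (left child = 0, right child = 1).

Codes:
  C: 110 (length 3)
  F: 10 (length 2)
  J: 01 (length 2)
  B: 111 (length 3)
  E: 00 (length 2)
Average code length: 170/74 = 2.2973 bits/symbol


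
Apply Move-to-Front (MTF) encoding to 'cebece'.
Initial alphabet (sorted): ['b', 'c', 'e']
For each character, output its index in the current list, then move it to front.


MTF encoding:
'c': index 1 in ['b', 'c', 'e'] -> ['c', 'b', 'e']
'e': index 2 in ['c', 'b', 'e'] -> ['e', 'c', 'b']
'b': index 2 in ['e', 'c', 'b'] -> ['b', 'e', 'c']
'e': index 1 in ['b', 'e', 'c'] -> ['e', 'b', 'c']
'c': index 2 in ['e', 'b', 'c'] -> ['c', 'e', 'b']
'e': index 1 in ['c', 'e', 'b'] -> ['e', 'c', 'b']


Output: [1, 2, 2, 1, 2, 1]


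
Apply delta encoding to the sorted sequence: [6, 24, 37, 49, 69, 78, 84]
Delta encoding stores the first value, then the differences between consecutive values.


First value: 6
Deltas:
  24 - 6 = 18
  37 - 24 = 13
  49 - 37 = 12
  69 - 49 = 20
  78 - 69 = 9
  84 - 78 = 6


Delta encoded: [6, 18, 13, 12, 20, 9, 6]


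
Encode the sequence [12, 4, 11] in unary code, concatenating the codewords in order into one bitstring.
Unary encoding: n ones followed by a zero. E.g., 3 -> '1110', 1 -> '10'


Encode each number as n ones followed by a terminating 0:
  12 -> 1111111111110 (13 bits)
  4 -> 11110 (5 bits)
  11 -> 111111111110 (12 bits)
Total length = 13 + 5 + 12 = 30 bits.

Unary([12, 4, 11]) = 111111111111011110111111111110 (30 bits)


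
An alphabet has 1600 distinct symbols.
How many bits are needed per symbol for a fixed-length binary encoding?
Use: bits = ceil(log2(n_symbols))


log2(1600) = 10.6439
Bracket: 2^10 = 1024 < 1600 <= 2^11 = 2048
So ceil(log2(1600)) = 11

bits = ceil(log2(1600)) = ceil(10.6439) = 11 bits


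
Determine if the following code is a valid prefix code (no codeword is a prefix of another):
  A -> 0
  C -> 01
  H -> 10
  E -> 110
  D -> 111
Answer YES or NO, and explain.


Checking each pair (does one codeword prefix another?):
  A='0' vs C='01': prefix -- VIOLATION

NO -- this is NOT a valid prefix code. A (0) is a prefix of C (01).


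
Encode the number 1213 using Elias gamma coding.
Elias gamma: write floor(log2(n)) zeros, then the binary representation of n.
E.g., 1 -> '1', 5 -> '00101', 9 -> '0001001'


num_bits = floor(log2(1213)) + 1 = 11
leading_zeros = num_bits - 1 = 10
binary(1213) = 10010111101

Elias gamma(1213) = '0000000000' + '10010111101' = 000000000010010111101 (21 bits)


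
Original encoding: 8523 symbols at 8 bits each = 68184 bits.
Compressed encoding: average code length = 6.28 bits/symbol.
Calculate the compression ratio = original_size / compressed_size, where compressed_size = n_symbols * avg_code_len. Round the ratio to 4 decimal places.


original_size = n_symbols * orig_bits = 8523 * 8 = 68184 bits
compressed_size = n_symbols * avg_code_len = 8523 * 6.28 = 53524.44 bits
ratio = original_size / compressed_size = 68184 / 53524.44 = 1.2739

Compression ratio = 1.2739
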